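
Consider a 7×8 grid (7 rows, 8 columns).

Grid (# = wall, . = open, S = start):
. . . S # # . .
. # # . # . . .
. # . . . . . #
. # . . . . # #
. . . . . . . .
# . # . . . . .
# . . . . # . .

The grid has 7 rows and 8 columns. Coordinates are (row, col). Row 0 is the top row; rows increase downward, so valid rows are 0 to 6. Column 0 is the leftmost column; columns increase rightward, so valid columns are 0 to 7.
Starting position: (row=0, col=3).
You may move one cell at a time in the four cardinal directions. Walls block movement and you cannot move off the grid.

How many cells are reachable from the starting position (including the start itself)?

BFS flood-fill from (row=0, col=3):
  Distance 0: (row=0, col=3)
  Distance 1: (row=0, col=2), (row=1, col=3)
  Distance 2: (row=0, col=1), (row=2, col=3)
  Distance 3: (row=0, col=0), (row=2, col=2), (row=2, col=4), (row=3, col=3)
  Distance 4: (row=1, col=0), (row=2, col=5), (row=3, col=2), (row=3, col=4), (row=4, col=3)
  Distance 5: (row=1, col=5), (row=2, col=0), (row=2, col=6), (row=3, col=5), (row=4, col=2), (row=4, col=4), (row=5, col=3)
  Distance 6: (row=1, col=6), (row=3, col=0), (row=4, col=1), (row=4, col=5), (row=5, col=4), (row=6, col=3)
  Distance 7: (row=0, col=6), (row=1, col=7), (row=4, col=0), (row=4, col=6), (row=5, col=1), (row=5, col=5), (row=6, col=2), (row=6, col=4)
  Distance 8: (row=0, col=7), (row=4, col=7), (row=5, col=6), (row=6, col=1)
  Distance 9: (row=5, col=7), (row=6, col=6)
  Distance 10: (row=6, col=7)
Total reachable: 42 (grid has 42 open cells total)

Answer: Reachable cells: 42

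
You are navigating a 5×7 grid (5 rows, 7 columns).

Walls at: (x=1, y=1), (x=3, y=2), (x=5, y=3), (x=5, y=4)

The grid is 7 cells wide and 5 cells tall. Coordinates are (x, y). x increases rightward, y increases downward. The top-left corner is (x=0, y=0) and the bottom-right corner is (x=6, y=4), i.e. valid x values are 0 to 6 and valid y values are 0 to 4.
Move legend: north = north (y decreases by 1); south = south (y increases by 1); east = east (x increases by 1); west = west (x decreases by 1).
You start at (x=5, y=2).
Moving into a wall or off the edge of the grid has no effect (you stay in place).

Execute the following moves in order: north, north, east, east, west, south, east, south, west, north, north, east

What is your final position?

Answer: Final position: (x=6, y=0)

Derivation:
Start: (x=5, y=2)
  north (north): (x=5, y=2) -> (x=5, y=1)
  north (north): (x=5, y=1) -> (x=5, y=0)
  east (east): (x=5, y=0) -> (x=6, y=0)
  east (east): blocked, stay at (x=6, y=0)
  west (west): (x=6, y=0) -> (x=5, y=0)
  south (south): (x=5, y=0) -> (x=5, y=1)
  east (east): (x=5, y=1) -> (x=6, y=1)
  south (south): (x=6, y=1) -> (x=6, y=2)
  west (west): (x=6, y=2) -> (x=5, y=2)
  north (north): (x=5, y=2) -> (x=5, y=1)
  north (north): (x=5, y=1) -> (x=5, y=0)
  east (east): (x=5, y=0) -> (x=6, y=0)
Final: (x=6, y=0)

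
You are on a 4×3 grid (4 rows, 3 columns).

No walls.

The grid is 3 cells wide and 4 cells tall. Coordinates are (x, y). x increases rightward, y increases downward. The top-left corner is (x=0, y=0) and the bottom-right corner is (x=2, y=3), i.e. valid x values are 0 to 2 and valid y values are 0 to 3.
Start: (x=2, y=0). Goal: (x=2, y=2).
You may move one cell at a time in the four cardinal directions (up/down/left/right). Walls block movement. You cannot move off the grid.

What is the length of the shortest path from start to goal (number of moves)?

BFS from (x=2, y=0) until reaching (x=2, y=2):
  Distance 0: (x=2, y=0)
  Distance 1: (x=1, y=0), (x=2, y=1)
  Distance 2: (x=0, y=0), (x=1, y=1), (x=2, y=2)  <- goal reached here
One shortest path (2 moves): (x=2, y=0) -> (x=2, y=1) -> (x=2, y=2)

Answer: Shortest path length: 2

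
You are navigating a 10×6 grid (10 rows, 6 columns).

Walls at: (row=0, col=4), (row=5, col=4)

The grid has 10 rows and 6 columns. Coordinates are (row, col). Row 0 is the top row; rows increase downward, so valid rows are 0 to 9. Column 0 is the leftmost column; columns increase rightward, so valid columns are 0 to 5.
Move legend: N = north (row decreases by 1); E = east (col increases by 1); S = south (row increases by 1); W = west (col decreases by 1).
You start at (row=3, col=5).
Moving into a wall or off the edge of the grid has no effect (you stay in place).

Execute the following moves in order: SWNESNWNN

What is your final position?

Answer: Final position: (row=1, col=4)

Derivation:
Start: (row=3, col=5)
  S (south): (row=3, col=5) -> (row=4, col=5)
  W (west): (row=4, col=5) -> (row=4, col=4)
  N (north): (row=4, col=4) -> (row=3, col=4)
  E (east): (row=3, col=4) -> (row=3, col=5)
  S (south): (row=3, col=5) -> (row=4, col=5)
  N (north): (row=4, col=5) -> (row=3, col=5)
  W (west): (row=3, col=5) -> (row=3, col=4)
  N (north): (row=3, col=4) -> (row=2, col=4)
  N (north): (row=2, col=4) -> (row=1, col=4)
Final: (row=1, col=4)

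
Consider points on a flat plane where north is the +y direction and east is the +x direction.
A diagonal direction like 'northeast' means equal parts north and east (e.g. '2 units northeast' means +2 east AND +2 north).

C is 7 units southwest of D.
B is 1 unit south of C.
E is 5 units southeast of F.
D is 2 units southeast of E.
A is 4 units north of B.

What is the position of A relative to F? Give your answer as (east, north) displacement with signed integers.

Place F at the origin (east=0, north=0).
  E is 5 units southeast of F: delta (east=+5, north=-5); E at (east=5, north=-5).
  D is 2 units southeast of E: delta (east=+2, north=-2); D at (east=7, north=-7).
  C is 7 units southwest of D: delta (east=-7, north=-7); C at (east=0, north=-14).
  B is 1 unit south of C: delta (east=+0, north=-1); B at (east=0, north=-15).
  A is 4 units north of B: delta (east=+0, north=+4); A at (east=0, north=-11).
Therefore A relative to F: (east=0, north=-11).

Answer: A is at (east=0, north=-11) relative to F.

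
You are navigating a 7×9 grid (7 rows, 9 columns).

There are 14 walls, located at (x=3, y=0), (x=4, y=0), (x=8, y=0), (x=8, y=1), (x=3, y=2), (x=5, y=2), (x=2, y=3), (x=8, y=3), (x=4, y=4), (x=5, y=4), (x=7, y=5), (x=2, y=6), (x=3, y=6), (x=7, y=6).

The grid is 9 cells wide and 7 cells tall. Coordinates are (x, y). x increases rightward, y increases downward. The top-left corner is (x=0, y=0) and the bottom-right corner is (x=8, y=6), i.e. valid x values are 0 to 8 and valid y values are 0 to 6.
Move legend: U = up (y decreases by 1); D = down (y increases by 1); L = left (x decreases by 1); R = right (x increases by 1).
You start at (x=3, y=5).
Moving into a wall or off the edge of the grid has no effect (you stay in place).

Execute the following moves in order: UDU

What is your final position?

Start: (x=3, y=5)
  U (up): (x=3, y=5) -> (x=3, y=4)
  D (down): (x=3, y=4) -> (x=3, y=5)
  U (up): (x=3, y=5) -> (x=3, y=4)
Final: (x=3, y=4)

Answer: Final position: (x=3, y=4)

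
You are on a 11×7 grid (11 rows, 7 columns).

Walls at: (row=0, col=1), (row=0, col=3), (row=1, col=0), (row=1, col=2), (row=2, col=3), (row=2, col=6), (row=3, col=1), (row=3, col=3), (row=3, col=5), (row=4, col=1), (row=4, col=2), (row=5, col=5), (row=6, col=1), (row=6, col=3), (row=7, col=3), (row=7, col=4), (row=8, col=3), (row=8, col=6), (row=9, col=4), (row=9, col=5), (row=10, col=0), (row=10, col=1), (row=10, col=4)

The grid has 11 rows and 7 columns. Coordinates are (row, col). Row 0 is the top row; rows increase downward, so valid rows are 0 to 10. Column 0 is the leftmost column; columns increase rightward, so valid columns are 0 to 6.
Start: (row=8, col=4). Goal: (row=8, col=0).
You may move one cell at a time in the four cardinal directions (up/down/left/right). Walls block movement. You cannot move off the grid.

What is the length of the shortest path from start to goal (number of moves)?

Answer: Shortest path length: 12

Derivation:
BFS from (row=8, col=4) until reaching (row=8, col=0):
  Distance 0: (row=8, col=4)
  Distance 1: (row=8, col=5)
  Distance 2: (row=7, col=5)
  Distance 3: (row=6, col=5), (row=7, col=6)
  Distance 4: (row=6, col=4), (row=6, col=6)
  Distance 5: (row=5, col=4), (row=5, col=6)
  Distance 6: (row=4, col=4), (row=4, col=6), (row=5, col=3)
  Distance 7: (row=3, col=4), (row=3, col=6), (row=4, col=3), (row=4, col=5), (row=5, col=2)
  Distance 8: (row=2, col=4), (row=5, col=1), (row=6, col=2)
  Distance 9: (row=1, col=4), (row=2, col=5), (row=5, col=0), (row=7, col=2)
  Distance 10: (row=0, col=4), (row=1, col=3), (row=1, col=5), (row=4, col=0), (row=6, col=0), (row=7, col=1), (row=8, col=2)
  Distance 11: (row=0, col=5), (row=1, col=6), (row=3, col=0), (row=7, col=0), (row=8, col=1), (row=9, col=2)
  Distance 12: (row=0, col=6), (row=2, col=0), (row=8, col=0), (row=9, col=1), (row=9, col=3), (row=10, col=2)  <- goal reached here
One shortest path (12 moves): (row=8, col=4) -> (row=8, col=5) -> (row=7, col=5) -> (row=6, col=5) -> (row=6, col=4) -> (row=5, col=4) -> (row=5, col=3) -> (row=5, col=2) -> (row=5, col=1) -> (row=5, col=0) -> (row=6, col=0) -> (row=7, col=0) -> (row=8, col=0)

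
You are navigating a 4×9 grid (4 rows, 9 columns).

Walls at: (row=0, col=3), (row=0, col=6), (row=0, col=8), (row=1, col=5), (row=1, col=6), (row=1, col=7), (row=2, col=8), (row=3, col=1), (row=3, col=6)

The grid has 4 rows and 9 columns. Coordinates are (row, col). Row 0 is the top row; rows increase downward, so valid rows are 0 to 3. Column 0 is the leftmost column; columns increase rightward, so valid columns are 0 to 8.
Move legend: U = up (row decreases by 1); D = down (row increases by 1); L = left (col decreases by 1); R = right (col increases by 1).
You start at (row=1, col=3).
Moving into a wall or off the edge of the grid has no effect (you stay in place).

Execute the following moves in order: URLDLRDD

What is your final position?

Start: (row=1, col=3)
  U (up): blocked, stay at (row=1, col=3)
  R (right): (row=1, col=3) -> (row=1, col=4)
  L (left): (row=1, col=4) -> (row=1, col=3)
  D (down): (row=1, col=3) -> (row=2, col=3)
  L (left): (row=2, col=3) -> (row=2, col=2)
  R (right): (row=2, col=2) -> (row=2, col=3)
  D (down): (row=2, col=3) -> (row=3, col=3)
  D (down): blocked, stay at (row=3, col=3)
Final: (row=3, col=3)

Answer: Final position: (row=3, col=3)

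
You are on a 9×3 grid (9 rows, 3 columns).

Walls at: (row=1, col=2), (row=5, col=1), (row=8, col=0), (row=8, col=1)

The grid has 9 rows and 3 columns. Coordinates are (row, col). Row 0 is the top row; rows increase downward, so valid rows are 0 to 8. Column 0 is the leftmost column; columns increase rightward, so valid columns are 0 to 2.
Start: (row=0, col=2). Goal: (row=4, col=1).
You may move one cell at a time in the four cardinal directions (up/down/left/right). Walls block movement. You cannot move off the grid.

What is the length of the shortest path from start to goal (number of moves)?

BFS from (row=0, col=2) until reaching (row=4, col=1):
  Distance 0: (row=0, col=2)
  Distance 1: (row=0, col=1)
  Distance 2: (row=0, col=0), (row=1, col=1)
  Distance 3: (row=1, col=0), (row=2, col=1)
  Distance 4: (row=2, col=0), (row=2, col=2), (row=3, col=1)
  Distance 5: (row=3, col=0), (row=3, col=2), (row=4, col=1)  <- goal reached here
One shortest path (5 moves): (row=0, col=2) -> (row=0, col=1) -> (row=1, col=1) -> (row=2, col=1) -> (row=3, col=1) -> (row=4, col=1)

Answer: Shortest path length: 5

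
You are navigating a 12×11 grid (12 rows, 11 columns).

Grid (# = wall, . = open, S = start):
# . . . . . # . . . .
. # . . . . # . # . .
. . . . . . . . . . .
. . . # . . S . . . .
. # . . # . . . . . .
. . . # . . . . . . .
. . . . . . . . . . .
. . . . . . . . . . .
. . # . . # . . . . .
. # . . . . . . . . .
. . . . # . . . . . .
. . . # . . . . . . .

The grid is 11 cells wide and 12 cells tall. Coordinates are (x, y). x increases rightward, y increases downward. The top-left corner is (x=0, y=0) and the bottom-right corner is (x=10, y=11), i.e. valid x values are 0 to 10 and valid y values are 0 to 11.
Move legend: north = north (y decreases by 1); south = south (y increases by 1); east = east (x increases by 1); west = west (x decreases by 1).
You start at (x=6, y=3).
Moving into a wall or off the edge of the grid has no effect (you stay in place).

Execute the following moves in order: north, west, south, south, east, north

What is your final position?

Answer: Final position: (x=6, y=3)

Derivation:
Start: (x=6, y=3)
  north (north): (x=6, y=3) -> (x=6, y=2)
  west (west): (x=6, y=2) -> (x=5, y=2)
  south (south): (x=5, y=2) -> (x=5, y=3)
  south (south): (x=5, y=3) -> (x=5, y=4)
  east (east): (x=5, y=4) -> (x=6, y=4)
  north (north): (x=6, y=4) -> (x=6, y=3)
Final: (x=6, y=3)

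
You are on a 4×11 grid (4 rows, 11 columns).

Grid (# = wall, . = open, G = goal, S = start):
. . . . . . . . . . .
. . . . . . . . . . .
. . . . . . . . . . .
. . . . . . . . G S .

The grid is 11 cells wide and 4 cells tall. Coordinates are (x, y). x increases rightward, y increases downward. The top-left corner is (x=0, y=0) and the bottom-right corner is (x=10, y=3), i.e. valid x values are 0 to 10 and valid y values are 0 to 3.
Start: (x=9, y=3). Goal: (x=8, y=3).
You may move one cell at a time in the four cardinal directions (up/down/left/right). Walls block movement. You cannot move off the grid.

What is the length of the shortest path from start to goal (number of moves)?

Answer: Shortest path length: 1

Derivation:
BFS from (x=9, y=3) until reaching (x=8, y=3):
  Distance 0: (x=9, y=3)
  Distance 1: (x=9, y=2), (x=8, y=3), (x=10, y=3)  <- goal reached here
One shortest path (1 moves): (x=9, y=3) -> (x=8, y=3)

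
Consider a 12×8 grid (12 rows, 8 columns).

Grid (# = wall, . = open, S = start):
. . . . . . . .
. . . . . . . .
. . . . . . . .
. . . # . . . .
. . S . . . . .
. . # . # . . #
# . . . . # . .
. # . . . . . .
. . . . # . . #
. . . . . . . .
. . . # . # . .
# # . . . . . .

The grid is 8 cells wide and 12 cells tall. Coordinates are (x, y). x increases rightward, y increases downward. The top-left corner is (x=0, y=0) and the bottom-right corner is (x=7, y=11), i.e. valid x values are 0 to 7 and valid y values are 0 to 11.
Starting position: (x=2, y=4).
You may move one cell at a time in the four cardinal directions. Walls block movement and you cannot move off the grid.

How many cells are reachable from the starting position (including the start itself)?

BFS flood-fill from (x=2, y=4):
  Distance 0: (x=2, y=4)
  Distance 1: (x=2, y=3), (x=1, y=4), (x=3, y=4)
  Distance 2: (x=2, y=2), (x=1, y=3), (x=0, y=4), (x=4, y=4), (x=1, y=5), (x=3, y=5)
  Distance 3: (x=2, y=1), (x=1, y=2), (x=3, y=2), (x=0, y=3), (x=4, y=3), (x=5, y=4), (x=0, y=5), (x=1, y=6), (x=3, y=6)
  Distance 4: (x=2, y=0), (x=1, y=1), (x=3, y=1), (x=0, y=2), (x=4, y=2), (x=5, y=3), (x=6, y=4), (x=5, y=5), (x=2, y=6), (x=4, y=6), (x=3, y=7)
  Distance 5: (x=1, y=0), (x=3, y=0), (x=0, y=1), (x=4, y=1), (x=5, y=2), (x=6, y=3), (x=7, y=4), (x=6, y=5), (x=2, y=7), (x=4, y=7), (x=3, y=8)
  Distance 6: (x=0, y=0), (x=4, y=0), (x=5, y=1), (x=6, y=2), (x=7, y=3), (x=6, y=6), (x=5, y=7), (x=2, y=8), (x=3, y=9)
  Distance 7: (x=5, y=0), (x=6, y=1), (x=7, y=2), (x=7, y=6), (x=6, y=7), (x=1, y=8), (x=5, y=8), (x=2, y=9), (x=4, y=9)
  Distance 8: (x=6, y=0), (x=7, y=1), (x=7, y=7), (x=0, y=8), (x=6, y=8), (x=1, y=9), (x=5, y=9), (x=2, y=10), (x=4, y=10)
  Distance 9: (x=7, y=0), (x=0, y=7), (x=0, y=9), (x=6, y=9), (x=1, y=10), (x=2, y=11), (x=4, y=11)
  Distance 10: (x=7, y=9), (x=0, y=10), (x=6, y=10), (x=3, y=11), (x=5, y=11)
  Distance 11: (x=7, y=10), (x=6, y=11)
  Distance 12: (x=7, y=11)
Total reachable: 83 (grid has 83 open cells total)

Answer: Reachable cells: 83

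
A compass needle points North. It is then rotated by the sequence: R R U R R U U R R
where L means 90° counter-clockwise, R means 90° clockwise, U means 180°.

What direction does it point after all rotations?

Start: North
  R (right (90° clockwise)) -> East
  R (right (90° clockwise)) -> South
  U (U-turn (180°)) -> North
  R (right (90° clockwise)) -> East
  R (right (90° clockwise)) -> South
  U (U-turn (180°)) -> North
  U (U-turn (180°)) -> South
  R (right (90° clockwise)) -> West
  R (right (90° clockwise)) -> North
Final: North

Answer: Final heading: North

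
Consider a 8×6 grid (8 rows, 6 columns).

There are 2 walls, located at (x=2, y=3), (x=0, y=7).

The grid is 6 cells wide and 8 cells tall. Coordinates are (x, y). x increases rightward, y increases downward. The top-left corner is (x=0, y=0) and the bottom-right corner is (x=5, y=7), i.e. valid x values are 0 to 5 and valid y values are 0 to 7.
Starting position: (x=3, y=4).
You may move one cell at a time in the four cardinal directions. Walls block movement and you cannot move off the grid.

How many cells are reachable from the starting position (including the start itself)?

Answer: Reachable cells: 46

Derivation:
BFS flood-fill from (x=3, y=4):
  Distance 0: (x=3, y=4)
  Distance 1: (x=3, y=3), (x=2, y=4), (x=4, y=4), (x=3, y=5)
  Distance 2: (x=3, y=2), (x=4, y=3), (x=1, y=4), (x=5, y=4), (x=2, y=5), (x=4, y=5), (x=3, y=6)
  Distance 3: (x=3, y=1), (x=2, y=2), (x=4, y=2), (x=1, y=3), (x=5, y=3), (x=0, y=4), (x=1, y=5), (x=5, y=5), (x=2, y=6), (x=4, y=6), (x=3, y=7)
  Distance 4: (x=3, y=0), (x=2, y=1), (x=4, y=1), (x=1, y=2), (x=5, y=2), (x=0, y=3), (x=0, y=5), (x=1, y=6), (x=5, y=6), (x=2, y=7), (x=4, y=7)
  Distance 5: (x=2, y=0), (x=4, y=0), (x=1, y=1), (x=5, y=1), (x=0, y=2), (x=0, y=6), (x=1, y=7), (x=5, y=7)
  Distance 6: (x=1, y=0), (x=5, y=0), (x=0, y=1)
  Distance 7: (x=0, y=0)
Total reachable: 46 (grid has 46 open cells total)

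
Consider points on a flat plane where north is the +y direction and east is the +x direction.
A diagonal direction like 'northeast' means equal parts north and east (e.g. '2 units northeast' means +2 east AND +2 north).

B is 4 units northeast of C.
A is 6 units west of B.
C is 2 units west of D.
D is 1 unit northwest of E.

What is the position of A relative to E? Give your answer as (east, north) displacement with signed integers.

Place E at the origin (east=0, north=0).
  D is 1 unit northwest of E: delta (east=-1, north=+1); D at (east=-1, north=1).
  C is 2 units west of D: delta (east=-2, north=+0); C at (east=-3, north=1).
  B is 4 units northeast of C: delta (east=+4, north=+4); B at (east=1, north=5).
  A is 6 units west of B: delta (east=-6, north=+0); A at (east=-5, north=5).
Therefore A relative to E: (east=-5, north=5).

Answer: A is at (east=-5, north=5) relative to E.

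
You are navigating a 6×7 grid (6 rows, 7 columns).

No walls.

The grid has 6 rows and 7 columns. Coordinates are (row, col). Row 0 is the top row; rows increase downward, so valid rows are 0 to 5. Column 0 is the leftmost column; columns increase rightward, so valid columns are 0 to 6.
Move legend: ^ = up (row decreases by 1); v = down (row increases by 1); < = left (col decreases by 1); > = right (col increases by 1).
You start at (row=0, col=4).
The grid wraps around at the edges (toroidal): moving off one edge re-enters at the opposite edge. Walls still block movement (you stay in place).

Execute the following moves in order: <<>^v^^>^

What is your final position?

Answer: Final position: (row=3, col=4)

Derivation:
Start: (row=0, col=4)
  < (left): (row=0, col=4) -> (row=0, col=3)
  < (left): (row=0, col=3) -> (row=0, col=2)
  > (right): (row=0, col=2) -> (row=0, col=3)
  ^ (up): (row=0, col=3) -> (row=5, col=3)
  v (down): (row=5, col=3) -> (row=0, col=3)
  ^ (up): (row=0, col=3) -> (row=5, col=3)
  ^ (up): (row=5, col=3) -> (row=4, col=3)
  > (right): (row=4, col=3) -> (row=4, col=4)
  ^ (up): (row=4, col=4) -> (row=3, col=4)
Final: (row=3, col=4)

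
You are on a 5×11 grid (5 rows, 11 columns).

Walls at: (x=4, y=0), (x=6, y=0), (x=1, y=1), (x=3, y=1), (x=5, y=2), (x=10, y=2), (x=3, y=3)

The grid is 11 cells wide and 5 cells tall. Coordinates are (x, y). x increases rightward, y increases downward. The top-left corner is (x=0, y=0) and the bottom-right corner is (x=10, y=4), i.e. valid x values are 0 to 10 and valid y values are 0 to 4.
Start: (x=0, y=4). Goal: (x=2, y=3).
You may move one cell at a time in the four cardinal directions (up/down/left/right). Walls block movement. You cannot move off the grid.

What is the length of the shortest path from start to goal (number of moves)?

BFS from (x=0, y=4) until reaching (x=2, y=3):
  Distance 0: (x=0, y=4)
  Distance 1: (x=0, y=3), (x=1, y=4)
  Distance 2: (x=0, y=2), (x=1, y=3), (x=2, y=4)
  Distance 3: (x=0, y=1), (x=1, y=2), (x=2, y=3), (x=3, y=4)  <- goal reached here
One shortest path (3 moves): (x=0, y=4) -> (x=1, y=4) -> (x=2, y=4) -> (x=2, y=3)

Answer: Shortest path length: 3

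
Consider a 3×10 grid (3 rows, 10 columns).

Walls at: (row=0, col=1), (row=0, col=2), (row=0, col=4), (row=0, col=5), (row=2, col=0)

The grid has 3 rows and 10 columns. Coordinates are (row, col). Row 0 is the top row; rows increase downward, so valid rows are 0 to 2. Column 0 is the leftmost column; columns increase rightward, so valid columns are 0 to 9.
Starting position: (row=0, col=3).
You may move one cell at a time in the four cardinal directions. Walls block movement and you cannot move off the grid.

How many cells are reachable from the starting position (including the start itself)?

Answer: Reachable cells: 25

Derivation:
BFS flood-fill from (row=0, col=3):
  Distance 0: (row=0, col=3)
  Distance 1: (row=1, col=3)
  Distance 2: (row=1, col=2), (row=1, col=4), (row=2, col=3)
  Distance 3: (row=1, col=1), (row=1, col=5), (row=2, col=2), (row=2, col=4)
  Distance 4: (row=1, col=0), (row=1, col=6), (row=2, col=1), (row=2, col=5)
  Distance 5: (row=0, col=0), (row=0, col=6), (row=1, col=7), (row=2, col=6)
  Distance 6: (row=0, col=7), (row=1, col=8), (row=2, col=7)
  Distance 7: (row=0, col=8), (row=1, col=9), (row=2, col=8)
  Distance 8: (row=0, col=9), (row=2, col=9)
Total reachable: 25 (grid has 25 open cells total)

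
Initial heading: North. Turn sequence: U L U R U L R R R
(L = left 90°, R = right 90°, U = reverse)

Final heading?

Start: North
  U (U-turn (180°)) -> South
  L (left (90° counter-clockwise)) -> East
  U (U-turn (180°)) -> West
  R (right (90° clockwise)) -> North
  U (U-turn (180°)) -> South
  L (left (90° counter-clockwise)) -> East
  R (right (90° clockwise)) -> South
  R (right (90° clockwise)) -> West
  R (right (90° clockwise)) -> North
Final: North

Answer: Final heading: North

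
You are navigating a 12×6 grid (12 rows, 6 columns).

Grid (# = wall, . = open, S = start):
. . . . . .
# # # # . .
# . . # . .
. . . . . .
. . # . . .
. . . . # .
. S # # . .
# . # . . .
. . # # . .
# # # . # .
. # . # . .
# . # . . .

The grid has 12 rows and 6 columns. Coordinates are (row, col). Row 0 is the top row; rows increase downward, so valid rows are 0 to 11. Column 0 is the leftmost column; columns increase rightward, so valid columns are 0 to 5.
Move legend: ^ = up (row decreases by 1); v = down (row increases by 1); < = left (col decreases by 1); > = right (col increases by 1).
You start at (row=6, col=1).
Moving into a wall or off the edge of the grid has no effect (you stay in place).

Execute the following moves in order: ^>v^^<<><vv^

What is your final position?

Start: (row=6, col=1)
  ^ (up): (row=6, col=1) -> (row=5, col=1)
  > (right): (row=5, col=1) -> (row=5, col=2)
  v (down): blocked, stay at (row=5, col=2)
  ^ (up): blocked, stay at (row=5, col=2)
  ^ (up): blocked, stay at (row=5, col=2)
  < (left): (row=5, col=2) -> (row=5, col=1)
  < (left): (row=5, col=1) -> (row=5, col=0)
  > (right): (row=5, col=0) -> (row=5, col=1)
  < (left): (row=5, col=1) -> (row=5, col=0)
  v (down): (row=5, col=0) -> (row=6, col=0)
  v (down): blocked, stay at (row=6, col=0)
  ^ (up): (row=6, col=0) -> (row=5, col=0)
Final: (row=5, col=0)

Answer: Final position: (row=5, col=0)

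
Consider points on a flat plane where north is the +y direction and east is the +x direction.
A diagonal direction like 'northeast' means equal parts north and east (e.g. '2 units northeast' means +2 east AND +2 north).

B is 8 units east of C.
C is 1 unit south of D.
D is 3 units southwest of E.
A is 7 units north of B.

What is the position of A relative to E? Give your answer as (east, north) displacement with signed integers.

Answer: A is at (east=5, north=3) relative to E.

Derivation:
Place E at the origin (east=0, north=0).
  D is 3 units southwest of E: delta (east=-3, north=-3); D at (east=-3, north=-3).
  C is 1 unit south of D: delta (east=+0, north=-1); C at (east=-3, north=-4).
  B is 8 units east of C: delta (east=+8, north=+0); B at (east=5, north=-4).
  A is 7 units north of B: delta (east=+0, north=+7); A at (east=5, north=3).
Therefore A relative to E: (east=5, north=3).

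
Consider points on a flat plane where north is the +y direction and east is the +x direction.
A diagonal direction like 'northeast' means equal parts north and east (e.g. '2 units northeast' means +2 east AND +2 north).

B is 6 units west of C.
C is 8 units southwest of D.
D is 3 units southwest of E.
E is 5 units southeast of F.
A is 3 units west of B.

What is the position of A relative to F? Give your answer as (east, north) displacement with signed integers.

Answer: A is at (east=-15, north=-16) relative to F.

Derivation:
Place F at the origin (east=0, north=0).
  E is 5 units southeast of F: delta (east=+5, north=-5); E at (east=5, north=-5).
  D is 3 units southwest of E: delta (east=-3, north=-3); D at (east=2, north=-8).
  C is 8 units southwest of D: delta (east=-8, north=-8); C at (east=-6, north=-16).
  B is 6 units west of C: delta (east=-6, north=+0); B at (east=-12, north=-16).
  A is 3 units west of B: delta (east=-3, north=+0); A at (east=-15, north=-16).
Therefore A relative to F: (east=-15, north=-16).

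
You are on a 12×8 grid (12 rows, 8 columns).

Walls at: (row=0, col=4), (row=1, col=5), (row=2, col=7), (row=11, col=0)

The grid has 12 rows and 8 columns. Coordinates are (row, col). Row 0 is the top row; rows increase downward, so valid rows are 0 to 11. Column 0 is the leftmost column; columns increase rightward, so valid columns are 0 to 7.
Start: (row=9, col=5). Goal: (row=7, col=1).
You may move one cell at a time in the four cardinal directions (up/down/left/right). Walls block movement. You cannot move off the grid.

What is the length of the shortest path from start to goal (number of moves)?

Answer: Shortest path length: 6

Derivation:
BFS from (row=9, col=5) until reaching (row=7, col=1):
  Distance 0: (row=9, col=5)
  Distance 1: (row=8, col=5), (row=9, col=4), (row=9, col=6), (row=10, col=5)
  Distance 2: (row=7, col=5), (row=8, col=4), (row=8, col=6), (row=9, col=3), (row=9, col=7), (row=10, col=4), (row=10, col=6), (row=11, col=5)
  Distance 3: (row=6, col=5), (row=7, col=4), (row=7, col=6), (row=8, col=3), (row=8, col=7), (row=9, col=2), (row=10, col=3), (row=10, col=7), (row=11, col=4), (row=11, col=6)
  Distance 4: (row=5, col=5), (row=6, col=4), (row=6, col=6), (row=7, col=3), (row=7, col=7), (row=8, col=2), (row=9, col=1), (row=10, col=2), (row=11, col=3), (row=11, col=7)
  Distance 5: (row=4, col=5), (row=5, col=4), (row=5, col=6), (row=6, col=3), (row=6, col=7), (row=7, col=2), (row=8, col=1), (row=9, col=0), (row=10, col=1), (row=11, col=2)
  Distance 6: (row=3, col=5), (row=4, col=4), (row=4, col=6), (row=5, col=3), (row=5, col=7), (row=6, col=2), (row=7, col=1), (row=8, col=0), (row=10, col=0), (row=11, col=1)  <- goal reached here
One shortest path (6 moves): (row=9, col=5) -> (row=9, col=4) -> (row=9, col=3) -> (row=9, col=2) -> (row=9, col=1) -> (row=8, col=1) -> (row=7, col=1)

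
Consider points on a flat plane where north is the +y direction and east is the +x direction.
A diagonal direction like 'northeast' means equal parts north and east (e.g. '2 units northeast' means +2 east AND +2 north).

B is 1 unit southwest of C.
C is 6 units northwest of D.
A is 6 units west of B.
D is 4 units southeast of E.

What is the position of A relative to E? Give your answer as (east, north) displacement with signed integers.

Place E at the origin (east=0, north=0).
  D is 4 units southeast of E: delta (east=+4, north=-4); D at (east=4, north=-4).
  C is 6 units northwest of D: delta (east=-6, north=+6); C at (east=-2, north=2).
  B is 1 unit southwest of C: delta (east=-1, north=-1); B at (east=-3, north=1).
  A is 6 units west of B: delta (east=-6, north=+0); A at (east=-9, north=1).
Therefore A relative to E: (east=-9, north=1).

Answer: A is at (east=-9, north=1) relative to E.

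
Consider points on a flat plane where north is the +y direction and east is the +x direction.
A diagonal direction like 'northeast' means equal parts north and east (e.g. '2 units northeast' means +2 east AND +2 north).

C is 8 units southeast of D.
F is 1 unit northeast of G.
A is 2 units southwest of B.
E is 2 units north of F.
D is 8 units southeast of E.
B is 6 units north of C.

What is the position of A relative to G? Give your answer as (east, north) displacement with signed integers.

Answer: A is at (east=15, north=-9) relative to G.

Derivation:
Place G at the origin (east=0, north=0).
  F is 1 unit northeast of G: delta (east=+1, north=+1); F at (east=1, north=1).
  E is 2 units north of F: delta (east=+0, north=+2); E at (east=1, north=3).
  D is 8 units southeast of E: delta (east=+8, north=-8); D at (east=9, north=-5).
  C is 8 units southeast of D: delta (east=+8, north=-8); C at (east=17, north=-13).
  B is 6 units north of C: delta (east=+0, north=+6); B at (east=17, north=-7).
  A is 2 units southwest of B: delta (east=-2, north=-2); A at (east=15, north=-9).
Therefore A relative to G: (east=15, north=-9).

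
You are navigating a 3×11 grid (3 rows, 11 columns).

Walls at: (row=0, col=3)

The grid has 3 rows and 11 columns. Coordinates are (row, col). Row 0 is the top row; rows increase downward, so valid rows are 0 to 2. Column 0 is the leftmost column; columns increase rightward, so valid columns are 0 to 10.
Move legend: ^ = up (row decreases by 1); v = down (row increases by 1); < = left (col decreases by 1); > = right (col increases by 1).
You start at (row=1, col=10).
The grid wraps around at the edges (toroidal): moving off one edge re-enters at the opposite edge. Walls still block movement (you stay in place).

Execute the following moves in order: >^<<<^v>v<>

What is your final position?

Answer: Final position: (row=1, col=9)

Derivation:
Start: (row=1, col=10)
  > (right): (row=1, col=10) -> (row=1, col=0)
  ^ (up): (row=1, col=0) -> (row=0, col=0)
  < (left): (row=0, col=0) -> (row=0, col=10)
  < (left): (row=0, col=10) -> (row=0, col=9)
  < (left): (row=0, col=9) -> (row=0, col=8)
  ^ (up): (row=0, col=8) -> (row=2, col=8)
  v (down): (row=2, col=8) -> (row=0, col=8)
  > (right): (row=0, col=8) -> (row=0, col=9)
  v (down): (row=0, col=9) -> (row=1, col=9)
  < (left): (row=1, col=9) -> (row=1, col=8)
  > (right): (row=1, col=8) -> (row=1, col=9)
Final: (row=1, col=9)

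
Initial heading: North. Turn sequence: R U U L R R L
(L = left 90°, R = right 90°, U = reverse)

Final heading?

Answer: Final heading: East

Derivation:
Start: North
  R (right (90° clockwise)) -> East
  U (U-turn (180°)) -> West
  U (U-turn (180°)) -> East
  L (left (90° counter-clockwise)) -> North
  R (right (90° clockwise)) -> East
  R (right (90° clockwise)) -> South
  L (left (90° counter-clockwise)) -> East
Final: East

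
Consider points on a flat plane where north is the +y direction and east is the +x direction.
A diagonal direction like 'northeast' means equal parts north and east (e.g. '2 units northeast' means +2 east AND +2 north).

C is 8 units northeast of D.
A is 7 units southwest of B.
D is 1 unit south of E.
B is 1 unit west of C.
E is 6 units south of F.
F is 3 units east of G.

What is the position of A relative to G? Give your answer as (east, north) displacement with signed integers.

Place G at the origin (east=0, north=0).
  F is 3 units east of G: delta (east=+3, north=+0); F at (east=3, north=0).
  E is 6 units south of F: delta (east=+0, north=-6); E at (east=3, north=-6).
  D is 1 unit south of E: delta (east=+0, north=-1); D at (east=3, north=-7).
  C is 8 units northeast of D: delta (east=+8, north=+8); C at (east=11, north=1).
  B is 1 unit west of C: delta (east=-1, north=+0); B at (east=10, north=1).
  A is 7 units southwest of B: delta (east=-7, north=-7); A at (east=3, north=-6).
Therefore A relative to G: (east=3, north=-6).

Answer: A is at (east=3, north=-6) relative to G.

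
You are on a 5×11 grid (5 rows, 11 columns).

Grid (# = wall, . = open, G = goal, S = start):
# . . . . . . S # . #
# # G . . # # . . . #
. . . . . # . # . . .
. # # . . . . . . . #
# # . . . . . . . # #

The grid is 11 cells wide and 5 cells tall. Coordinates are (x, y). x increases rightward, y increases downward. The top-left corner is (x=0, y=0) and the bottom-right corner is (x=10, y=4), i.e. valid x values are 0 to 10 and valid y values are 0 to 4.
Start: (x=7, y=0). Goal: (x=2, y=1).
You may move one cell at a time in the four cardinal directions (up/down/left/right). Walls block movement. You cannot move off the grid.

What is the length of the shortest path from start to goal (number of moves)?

Answer: Shortest path length: 6

Derivation:
BFS from (x=7, y=0) until reaching (x=2, y=1):
  Distance 0: (x=7, y=0)
  Distance 1: (x=6, y=0), (x=7, y=1)
  Distance 2: (x=5, y=0), (x=8, y=1)
  Distance 3: (x=4, y=0), (x=9, y=1), (x=8, y=2)
  Distance 4: (x=3, y=0), (x=9, y=0), (x=4, y=1), (x=9, y=2), (x=8, y=3)
  Distance 5: (x=2, y=0), (x=3, y=1), (x=4, y=2), (x=10, y=2), (x=7, y=3), (x=9, y=3), (x=8, y=4)
  Distance 6: (x=1, y=0), (x=2, y=1), (x=3, y=2), (x=4, y=3), (x=6, y=3), (x=7, y=4)  <- goal reached here
One shortest path (6 moves): (x=7, y=0) -> (x=6, y=0) -> (x=5, y=0) -> (x=4, y=0) -> (x=3, y=0) -> (x=2, y=0) -> (x=2, y=1)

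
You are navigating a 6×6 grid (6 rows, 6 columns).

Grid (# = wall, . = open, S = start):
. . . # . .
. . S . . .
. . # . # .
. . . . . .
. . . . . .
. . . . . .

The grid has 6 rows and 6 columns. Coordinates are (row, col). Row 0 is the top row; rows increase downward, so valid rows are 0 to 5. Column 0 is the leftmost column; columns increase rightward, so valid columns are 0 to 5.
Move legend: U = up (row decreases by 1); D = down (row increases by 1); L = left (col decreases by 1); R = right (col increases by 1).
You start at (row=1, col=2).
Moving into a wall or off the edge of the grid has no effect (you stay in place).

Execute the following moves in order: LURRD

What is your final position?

Start: (row=1, col=2)
  L (left): (row=1, col=2) -> (row=1, col=1)
  U (up): (row=1, col=1) -> (row=0, col=1)
  R (right): (row=0, col=1) -> (row=0, col=2)
  R (right): blocked, stay at (row=0, col=2)
  D (down): (row=0, col=2) -> (row=1, col=2)
Final: (row=1, col=2)

Answer: Final position: (row=1, col=2)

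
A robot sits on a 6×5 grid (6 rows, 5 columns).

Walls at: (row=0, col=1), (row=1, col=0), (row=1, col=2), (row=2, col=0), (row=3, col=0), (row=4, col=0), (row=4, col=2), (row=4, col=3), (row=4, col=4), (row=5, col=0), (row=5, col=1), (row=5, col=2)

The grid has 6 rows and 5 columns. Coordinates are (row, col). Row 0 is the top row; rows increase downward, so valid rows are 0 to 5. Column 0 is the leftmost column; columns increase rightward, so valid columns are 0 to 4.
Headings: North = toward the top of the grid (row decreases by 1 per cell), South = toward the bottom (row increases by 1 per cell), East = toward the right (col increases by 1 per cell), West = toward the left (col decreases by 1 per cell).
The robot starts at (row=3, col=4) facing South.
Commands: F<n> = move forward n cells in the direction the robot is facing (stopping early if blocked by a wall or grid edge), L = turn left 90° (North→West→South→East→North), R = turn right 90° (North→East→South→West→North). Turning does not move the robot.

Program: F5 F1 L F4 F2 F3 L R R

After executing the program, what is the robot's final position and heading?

Answer: Final position: (row=3, col=4), facing South

Derivation:
Start: (row=3, col=4), facing South
  F5: move forward 0/5 (blocked), now at (row=3, col=4)
  F1: move forward 0/1 (blocked), now at (row=3, col=4)
  L: turn left, now facing East
  F4: move forward 0/4 (blocked), now at (row=3, col=4)
  F2: move forward 0/2 (blocked), now at (row=3, col=4)
  F3: move forward 0/3 (blocked), now at (row=3, col=4)
  L: turn left, now facing North
  R: turn right, now facing East
  R: turn right, now facing South
Final: (row=3, col=4), facing South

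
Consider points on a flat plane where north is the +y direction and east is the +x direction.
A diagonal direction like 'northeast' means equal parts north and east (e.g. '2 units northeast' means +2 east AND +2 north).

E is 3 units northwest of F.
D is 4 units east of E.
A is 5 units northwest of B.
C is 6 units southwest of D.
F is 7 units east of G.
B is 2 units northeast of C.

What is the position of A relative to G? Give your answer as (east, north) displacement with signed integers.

Place G at the origin (east=0, north=0).
  F is 7 units east of G: delta (east=+7, north=+0); F at (east=7, north=0).
  E is 3 units northwest of F: delta (east=-3, north=+3); E at (east=4, north=3).
  D is 4 units east of E: delta (east=+4, north=+0); D at (east=8, north=3).
  C is 6 units southwest of D: delta (east=-6, north=-6); C at (east=2, north=-3).
  B is 2 units northeast of C: delta (east=+2, north=+2); B at (east=4, north=-1).
  A is 5 units northwest of B: delta (east=-5, north=+5); A at (east=-1, north=4).
Therefore A relative to G: (east=-1, north=4).

Answer: A is at (east=-1, north=4) relative to G.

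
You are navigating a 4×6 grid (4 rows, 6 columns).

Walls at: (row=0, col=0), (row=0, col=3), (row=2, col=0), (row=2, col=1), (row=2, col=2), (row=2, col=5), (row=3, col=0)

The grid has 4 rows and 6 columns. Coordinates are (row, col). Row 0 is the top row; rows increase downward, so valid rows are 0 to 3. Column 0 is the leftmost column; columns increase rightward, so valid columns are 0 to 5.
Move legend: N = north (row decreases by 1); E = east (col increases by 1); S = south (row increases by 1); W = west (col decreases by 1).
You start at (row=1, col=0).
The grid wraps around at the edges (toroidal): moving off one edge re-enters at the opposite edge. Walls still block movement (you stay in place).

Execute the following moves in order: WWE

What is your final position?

Answer: Final position: (row=1, col=5)

Derivation:
Start: (row=1, col=0)
  W (west): (row=1, col=0) -> (row=1, col=5)
  W (west): (row=1, col=5) -> (row=1, col=4)
  E (east): (row=1, col=4) -> (row=1, col=5)
Final: (row=1, col=5)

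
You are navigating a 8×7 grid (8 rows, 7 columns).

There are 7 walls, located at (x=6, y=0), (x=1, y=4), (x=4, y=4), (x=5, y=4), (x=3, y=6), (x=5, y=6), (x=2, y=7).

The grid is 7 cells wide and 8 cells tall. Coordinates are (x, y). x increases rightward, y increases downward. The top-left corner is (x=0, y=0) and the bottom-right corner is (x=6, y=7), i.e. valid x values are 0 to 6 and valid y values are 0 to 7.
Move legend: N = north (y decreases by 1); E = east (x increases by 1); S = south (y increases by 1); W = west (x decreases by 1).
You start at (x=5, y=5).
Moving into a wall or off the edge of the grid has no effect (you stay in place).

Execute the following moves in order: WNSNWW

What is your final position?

Answer: Final position: (x=2, y=5)

Derivation:
Start: (x=5, y=5)
  W (west): (x=5, y=5) -> (x=4, y=5)
  N (north): blocked, stay at (x=4, y=5)
  S (south): (x=4, y=5) -> (x=4, y=6)
  N (north): (x=4, y=6) -> (x=4, y=5)
  W (west): (x=4, y=5) -> (x=3, y=5)
  W (west): (x=3, y=5) -> (x=2, y=5)
Final: (x=2, y=5)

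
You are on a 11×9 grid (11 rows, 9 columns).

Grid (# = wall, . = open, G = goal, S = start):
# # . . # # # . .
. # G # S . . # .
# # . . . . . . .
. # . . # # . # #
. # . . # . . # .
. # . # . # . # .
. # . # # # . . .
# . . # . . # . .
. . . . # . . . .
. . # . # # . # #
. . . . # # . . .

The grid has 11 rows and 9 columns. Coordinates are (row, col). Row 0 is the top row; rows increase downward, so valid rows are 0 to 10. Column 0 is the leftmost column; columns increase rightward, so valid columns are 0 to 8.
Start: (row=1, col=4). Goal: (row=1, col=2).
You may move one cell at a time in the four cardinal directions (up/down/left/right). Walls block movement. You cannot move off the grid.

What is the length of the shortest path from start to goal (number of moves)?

BFS from (row=1, col=4) until reaching (row=1, col=2):
  Distance 0: (row=1, col=4)
  Distance 1: (row=1, col=5), (row=2, col=4)
  Distance 2: (row=1, col=6), (row=2, col=3), (row=2, col=5)
  Distance 3: (row=2, col=2), (row=2, col=6), (row=3, col=3)
  Distance 4: (row=1, col=2), (row=2, col=7), (row=3, col=2), (row=3, col=6), (row=4, col=3)  <- goal reached here
One shortest path (4 moves): (row=1, col=4) -> (row=2, col=4) -> (row=2, col=3) -> (row=2, col=2) -> (row=1, col=2)

Answer: Shortest path length: 4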